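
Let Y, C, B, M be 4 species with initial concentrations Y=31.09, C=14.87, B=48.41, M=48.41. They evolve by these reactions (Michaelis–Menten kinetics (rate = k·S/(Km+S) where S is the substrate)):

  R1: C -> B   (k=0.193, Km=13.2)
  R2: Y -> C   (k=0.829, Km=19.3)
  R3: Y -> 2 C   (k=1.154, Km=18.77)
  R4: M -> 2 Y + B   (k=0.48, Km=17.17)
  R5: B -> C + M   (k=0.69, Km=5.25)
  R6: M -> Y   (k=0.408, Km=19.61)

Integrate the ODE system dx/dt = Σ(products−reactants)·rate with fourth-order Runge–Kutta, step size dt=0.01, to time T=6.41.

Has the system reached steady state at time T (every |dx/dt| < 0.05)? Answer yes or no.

RK4 with dt=0.01: 641 steps to T=6.41. Trajectory (selected grid times):
t=0.00: Y=31.09 C=14.87 B=48.41 M=48.41
t=0.71: Y=30.93 C=16.62 B=48.29 M=48.39
t=1.42: Y=30.76 C=18.37 B=48.18 M=48.38
t=2.14: Y=30.60 C=20.13 B=48.07 M=48.36
t=2.85: Y=30.44 C=21.86 B=47.97 M=48.35
t=3.56: Y=30.29 C=23.59 B=47.86 M=48.33
t=4.27: Y=30.13 C=25.31 B=47.76 M=48.31
t=4.99: Y=29.97 C=27.05 B=47.66 M=48.30
t=5.70: Y=29.82 C=28.76 B=47.56 M=48.28
t=6.41: Y=29.67 C=30.47 B=47.47 M=48.27
Rates at T: R1=0.1347, R2=0.5023, R3=0.7068, R4=0.3540, R5=0.6213, R6=0.2901
dx/dt at T (Σ net stoichiometry × rate): Y=-0.2109, C=+2.4026, B=-0.1326, M=-0.0229
Largest |dx/dt| is |+2.4026| (C) ≥ 0.05 → not steady.

Steady state at T: no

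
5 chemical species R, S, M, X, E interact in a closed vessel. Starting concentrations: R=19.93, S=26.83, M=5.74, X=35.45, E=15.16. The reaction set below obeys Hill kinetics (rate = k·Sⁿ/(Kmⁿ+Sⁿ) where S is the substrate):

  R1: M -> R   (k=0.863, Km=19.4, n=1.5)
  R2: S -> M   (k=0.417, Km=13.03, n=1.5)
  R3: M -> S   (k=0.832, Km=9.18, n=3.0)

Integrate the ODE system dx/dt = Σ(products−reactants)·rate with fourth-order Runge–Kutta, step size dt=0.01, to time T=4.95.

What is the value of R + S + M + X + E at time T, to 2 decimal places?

Value at T = 103.11

Check how each reaction changes W = R + S + M + X + E (weight of products minus weight of reactants):
R1: M -> R: (1·1) − (1·1) = 1 − 1 = 0
R2: S -> M: (1·1) − (1·1) = 1 − 1 = 0
R3: M -> S: (1·1) − (1·1) = 1 − 1 = 0
Every reaction leaves W unchanged, so W is conserved and no simulation is needed: W(T) = W(0) = 19.93 + 26.83 + 5.74 + 35.45 + 15.16 = 103.11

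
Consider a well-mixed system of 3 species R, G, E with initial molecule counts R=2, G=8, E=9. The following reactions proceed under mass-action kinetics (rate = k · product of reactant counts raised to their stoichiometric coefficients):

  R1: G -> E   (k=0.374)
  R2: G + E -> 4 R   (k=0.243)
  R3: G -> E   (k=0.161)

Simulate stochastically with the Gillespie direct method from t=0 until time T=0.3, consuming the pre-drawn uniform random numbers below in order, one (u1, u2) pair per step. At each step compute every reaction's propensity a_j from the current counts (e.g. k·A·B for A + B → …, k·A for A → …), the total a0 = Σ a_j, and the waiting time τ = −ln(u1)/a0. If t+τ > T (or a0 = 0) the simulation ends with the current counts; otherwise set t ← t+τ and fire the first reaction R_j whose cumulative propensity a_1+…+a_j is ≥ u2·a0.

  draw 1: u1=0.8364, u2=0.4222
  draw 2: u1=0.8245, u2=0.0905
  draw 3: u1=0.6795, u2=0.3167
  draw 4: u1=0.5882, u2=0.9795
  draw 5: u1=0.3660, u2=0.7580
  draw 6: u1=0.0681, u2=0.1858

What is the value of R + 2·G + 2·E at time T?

Value at T = 36

Check how each reaction changes W = R + 2·G + 2·E (weight of products minus weight of reactants):
R1: G -> E: (2·1) − (2·1) = 2 − 2 = 0
R2: G + E -> 4 R: (1·4) − (2·1 + 2·1) = 4 − 4 = 0
R3: G -> E: (2·1) − (2·1) = 2 − 2 = 0
Every reaction leaves W unchanged, so W is conserved and no simulation is needed: W(T) = W(0) = 2 + 2·8 + 2·9 = 36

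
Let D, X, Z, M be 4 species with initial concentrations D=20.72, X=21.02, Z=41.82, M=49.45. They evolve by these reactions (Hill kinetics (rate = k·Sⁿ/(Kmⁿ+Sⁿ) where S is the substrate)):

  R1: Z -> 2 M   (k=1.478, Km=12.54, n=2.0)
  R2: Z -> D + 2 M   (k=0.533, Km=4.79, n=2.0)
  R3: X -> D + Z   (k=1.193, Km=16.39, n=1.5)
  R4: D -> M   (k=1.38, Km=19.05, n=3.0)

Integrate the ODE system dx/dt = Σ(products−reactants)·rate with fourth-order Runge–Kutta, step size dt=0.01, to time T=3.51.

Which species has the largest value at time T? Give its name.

RK4 with dt=0.01: 351 steps to T=3.51. Trajectory (selected grid times):
t=0.00: D=20.72 X=21.02 Z=41.82 M=49.45
t=0.39: D=20.90 X=20.75 Z=41.36 M=51.22
t=0.78: D=21.06 X=20.47 Z=40.90 M=52.99
t=1.17: D=21.23 X=20.20 Z=40.44 M=54.77
t=1.56: D=21.39 X=19.94 Z=39.98 M=56.54
t=1.95: D=21.54 X=19.67 Z=39.51 M=58.32
t=2.34: D=21.69 X=19.41 Z=39.05 M=60.09
t=2.73: D=21.83 X=19.15 Z=38.58 M=61.87
t=3.12: D=21.97 X=18.89 Z=38.12 M=63.64
t=3.51: D=22.11 X=18.63 Z=37.65 M=65.42
At T=3.51: D=22.11 X=18.63 Z=37.65 M=65.42; the largest is M.

Dominant species at T: M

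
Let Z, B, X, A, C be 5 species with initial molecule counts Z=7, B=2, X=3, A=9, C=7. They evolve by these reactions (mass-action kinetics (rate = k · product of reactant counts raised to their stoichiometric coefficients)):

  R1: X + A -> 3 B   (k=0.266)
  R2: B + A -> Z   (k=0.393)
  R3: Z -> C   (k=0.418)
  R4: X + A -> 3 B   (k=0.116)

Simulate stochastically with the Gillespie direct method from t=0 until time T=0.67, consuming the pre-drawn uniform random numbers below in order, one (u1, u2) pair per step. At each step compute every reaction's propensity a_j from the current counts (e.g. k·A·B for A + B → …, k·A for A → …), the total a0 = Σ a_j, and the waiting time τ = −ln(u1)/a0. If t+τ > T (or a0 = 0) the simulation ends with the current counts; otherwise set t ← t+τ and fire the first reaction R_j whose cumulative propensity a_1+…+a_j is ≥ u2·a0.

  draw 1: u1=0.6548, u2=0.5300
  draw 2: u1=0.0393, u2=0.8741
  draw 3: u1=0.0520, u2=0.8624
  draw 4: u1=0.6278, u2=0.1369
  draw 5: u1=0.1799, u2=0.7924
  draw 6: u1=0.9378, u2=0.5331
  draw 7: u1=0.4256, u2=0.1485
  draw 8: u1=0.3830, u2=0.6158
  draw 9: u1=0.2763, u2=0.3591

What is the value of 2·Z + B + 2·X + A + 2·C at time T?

Check how each reaction changes W = 2·Z + B + 2·X + A + 2·C (weight of products minus weight of reactants):
R1: X + A -> 3 B: (1·3) − (2·1 + 1·1) = 3 − 3 = 0
R2: B + A -> Z: (2·1) − (1·1 + 1·1) = 2 − 2 = 0
R3: Z -> C: (2·1) − (2·1) = 2 − 2 = 0
R4: X + A -> 3 B: (1·3) − (2·1 + 1·1) = 3 − 3 = 0
Every reaction leaves W unchanged, so W is conserved and no simulation is needed: W(T) = W(0) = 2·7 + 2 + 2·3 + 9 + 2·7 = 45

Value at T = 45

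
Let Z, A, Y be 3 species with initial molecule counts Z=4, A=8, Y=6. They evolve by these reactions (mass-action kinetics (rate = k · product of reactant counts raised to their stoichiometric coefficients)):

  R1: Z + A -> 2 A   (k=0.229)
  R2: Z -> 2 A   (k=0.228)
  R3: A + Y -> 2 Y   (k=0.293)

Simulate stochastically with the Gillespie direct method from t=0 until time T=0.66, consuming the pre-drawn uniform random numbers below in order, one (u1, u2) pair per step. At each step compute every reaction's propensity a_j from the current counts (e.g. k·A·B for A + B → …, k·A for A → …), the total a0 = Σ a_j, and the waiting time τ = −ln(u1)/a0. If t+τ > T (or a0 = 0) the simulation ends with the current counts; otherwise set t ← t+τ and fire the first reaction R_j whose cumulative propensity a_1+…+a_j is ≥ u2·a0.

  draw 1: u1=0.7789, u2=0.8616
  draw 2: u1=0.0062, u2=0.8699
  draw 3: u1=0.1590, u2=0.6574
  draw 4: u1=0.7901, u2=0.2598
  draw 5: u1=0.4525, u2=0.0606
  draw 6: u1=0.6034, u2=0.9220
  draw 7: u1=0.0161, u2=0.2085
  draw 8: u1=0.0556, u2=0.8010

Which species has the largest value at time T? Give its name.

Dominant species at T: Y

t=0.000: Z=4 A=8 Y=6
Draw 1: a1=7.328, a2=0.912, a3=14.064, a0=22.304; τ=−ln(0.7789)/22.304=0.011 → t=0.011; u2·a0=0.8616·22.304=19.217; a1+a2=8.240 < 19.217 ≤ a1+…+a3=22.304 → R3 fires; Z=4 A=7 Y=7
Draw 2: a1=6.412, a2=0.912, a3=14.357, a0=21.681; τ=−ln(0.0062)/21.681=0.234 → t=0.246; u2·a0=0.8699·21.681=18.860; a1+a2=7.324 < 18.860 ≤ a1+…+a3=21.681 → R3 fires; Z=4 A=6 Y=8
Draw 3: a1=5.496, a2=0.912, a3=14.064, a0=20.472; τ=−ln(0.1590)/20.472=0.090 → t=0.335; u2·a0=0.6574·20.472=13.458; a1+a2=6.408 < 13.458 ≤ a1+…+a3=20.472 → R3 fires; Z=4 A=5 Y=9
Draw 4: a1=4.580, a2=0.912, a3=13.185, a0=18.677; τ=−ln(0.7901)/18.677=0.013 → t=0.348; u2·a0=0.2598·18.677=4.852; a1=4.580 < 4.852 ≤ a1+a2=5.492 → R2 fires; Z=3 A=7 Y=9
Draw 5: a1=4.809, a2=0.684, a3=18.459, a0=23.952; τ=−ln(0.4525)/23.952=0.033 → t=0.381; u2·a0=0.0606·23.952=1.451 ≤ a1=4.809 → R1 fires; Z=2 A=8 Y=9
Draw 6: a1=3.664, a2=0.456, a3=21.096, a0=25.216; τ=−ln(0.6034)/25.216=0.020 → t=0.401; u2·a0=0.9220·25.216=23.249; a1+a2=4.120 < 23.249 ≤ a1+…+a3=25.216 → R3 fires; Z=2 A=7 Y=10
Draw 7: a1=3.206, a2=0.456, a3=20.510, a0=24.172; τ=−ln(0.0161)/24.172=0.171 → t=0.572; u2·a0=0.2085·24.172=5.040; a1+a2=3.662 < 5.040 ≤ a1+…+a3=24.172 → R3 fires; Z=2 A=6 Y=11
Draw 8: a1=2.748, a2=0.456, a3=19.338, a0=22.542; τ=−ln(0.0556)/22.542=0.128 → t=0.700 > T=0.66: stop.
At T=0.66: Z=2 A=6 Y=11; the largest is Y.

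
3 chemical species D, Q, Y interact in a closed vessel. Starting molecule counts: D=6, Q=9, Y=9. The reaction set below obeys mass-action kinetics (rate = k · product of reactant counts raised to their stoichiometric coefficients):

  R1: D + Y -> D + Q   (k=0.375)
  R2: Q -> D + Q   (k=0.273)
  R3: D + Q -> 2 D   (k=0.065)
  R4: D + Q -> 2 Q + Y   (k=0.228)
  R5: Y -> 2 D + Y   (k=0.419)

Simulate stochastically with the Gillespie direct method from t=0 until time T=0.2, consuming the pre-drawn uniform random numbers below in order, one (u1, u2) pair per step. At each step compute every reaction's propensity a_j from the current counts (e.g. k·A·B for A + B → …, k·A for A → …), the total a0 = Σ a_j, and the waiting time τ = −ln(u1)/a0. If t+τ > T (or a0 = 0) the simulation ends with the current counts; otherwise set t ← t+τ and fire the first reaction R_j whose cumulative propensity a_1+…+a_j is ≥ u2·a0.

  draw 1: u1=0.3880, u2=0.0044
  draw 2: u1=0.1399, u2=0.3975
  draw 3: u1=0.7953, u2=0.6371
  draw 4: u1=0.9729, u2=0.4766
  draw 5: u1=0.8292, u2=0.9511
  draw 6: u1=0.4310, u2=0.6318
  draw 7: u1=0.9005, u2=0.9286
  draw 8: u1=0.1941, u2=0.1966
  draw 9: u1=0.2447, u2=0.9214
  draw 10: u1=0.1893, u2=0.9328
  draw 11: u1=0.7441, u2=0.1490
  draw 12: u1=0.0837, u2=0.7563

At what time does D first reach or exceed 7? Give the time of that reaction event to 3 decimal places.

t=0.000: D=6 Q=9 Y=9
Draw 1: a1=20.250, a2=2.457, a3=3.510, a4=12.312, a5=3.771, a0=42.300; τ=−ln(0.3880)/42.300=0.022 → t=0.022; u2·a0=0.0044·42.300=0.186 ≤ a1=20.250 → R1 fires; D=6 Q=10 Y=8
Draw 2: a1=18.000, a2=2.730, a3=3.900, a4=13.680, a5=3.352, a0=41.662; τ=−ln(0.1399)/41.662=0.047 → t=0.070; u2·a0=0.3975·41.662=16.561 ≤ a1=18.000 → R1 fires; D=6 Q=11 Y=7
Draw 3: a1=15.750, a2=3.003, a3=4.290, a4=15.048, a5=2.933, a0=41.024; τ=−ln(0.7953)/41.024=0.006 → t=0.075; u2·a0=0.6371·41.024=26.136; a1+…+a3=23.043 < 26.136 ≤ a1+…+a4=38.091 → R4 fires; D=5 Q=12 Y=8
Draw 4: a1=15.000, a2=3.276, a3=3.900, a4=13.680, a5=3.352, a0=39.208; τ=−ln(0.9729)/39.208=0.001 → t=0.076; u2·a0=0.4766·39.208=18.687; a1+a2=18.276 < 18.687 ≤ a1+…+a3=22.176 → R3 fires; D=6 Q=11 Y=8
Draw 5: a1=18.000, a2=3.003, a3=4.290, a4=15.048, a5=3.352, a0=43.693; τ=−ln(0.8292)/43.693=0.004 → t=0.080; u2·a0=0.9511·43.693=41.556; a1+…+a4=40.341 < 41.556 ≤ a1+…+a5=43.693 → R5 fires; D=8 Q=11 Y=8
Draw 6: a1=24.000, a2=3.003, a3=5.720, a4=20.064, a5=3.352, a0=56.139; τ=−ln(0.4310)/56.139=0.015 → t=0.095; u2·a0=0.6318·56.139=35.469; a1+…+a3=32.723 < 35.469 ≤ a1+…+a4=52.787 → R4 fires; D=7 Q=12 Y=9
Draw 7: a1=23.625, a2=3.276, a3=5.460, a4=19.152, a5=3.771, a0=55.284; τ=−ln(0.9005)/55.284=0.002 → t=0.097; u2·a0=0.9286·55.284=51.337; a1+…+a3=32.361 < 51.337 ≤ a1+…+a4=51.513 → R4 fires; D=6 Q=13 Y=10
Draw 8: a1=22.500, a2=3.549, a3=5.070, a4=17.784, a5=4.190, a0=53.093; τ=−ln(0.1941)/53.093=0.031 → t=0.128; u2·a0=0.1966·53.093=10.438 ≤ a1=22.500 → R1 fires; D=6 Q=14 Y=9
Draw 9: a1=20.250, a2=3.822, a3=5.460, a4=19.152, a5=3.771, a0=52.455; τ=−ln(0.2447)/52.455=0.027 → t=0.155; u2·a0=0.9214·52.455=48.332; a1+…+a3=29.532 < 48.332 ≤ a1+…+a4=48.684 → R4 fires; D=5 Q=15 Y=10
Draw 10: a1=18.750, a2=4.095, a3=4.875, a4=17.100, a5=4.190, a0=49.010; τ=−ln(0.1893)/49.010=0.034 → t=0.189; u2·a0=0.9328·49.010=45.717; a1+…+a4=44.820 < 45.717 ≤ a1+…+a5=49.010 → R5 fires; D=7 Q=15 Y=10
Draw 11: a1=26.250, a2=4.095, a3=6.825, a4=23.940, a5=4.190, a0=65.300; τ=−ln(0.7441)/65.300=0.005 → t=0.193; u2·a0=0.1490·65.300=9.730 ≤ a1=26.250 → R1 fires; D=7 Q=16 Y=9
Draw 12: a1=23.625, a2=4.368, a3=7.280, a4=25.536, a5=3.771, a0=64.580; τ=−ln(0.0837)/64.580=0.038 → t=0.232 > T=0.2: stop.
D first becomes ≥ 7 when it reaches 8 at the event at t=0.080.

Threshold first reached at t = 0.080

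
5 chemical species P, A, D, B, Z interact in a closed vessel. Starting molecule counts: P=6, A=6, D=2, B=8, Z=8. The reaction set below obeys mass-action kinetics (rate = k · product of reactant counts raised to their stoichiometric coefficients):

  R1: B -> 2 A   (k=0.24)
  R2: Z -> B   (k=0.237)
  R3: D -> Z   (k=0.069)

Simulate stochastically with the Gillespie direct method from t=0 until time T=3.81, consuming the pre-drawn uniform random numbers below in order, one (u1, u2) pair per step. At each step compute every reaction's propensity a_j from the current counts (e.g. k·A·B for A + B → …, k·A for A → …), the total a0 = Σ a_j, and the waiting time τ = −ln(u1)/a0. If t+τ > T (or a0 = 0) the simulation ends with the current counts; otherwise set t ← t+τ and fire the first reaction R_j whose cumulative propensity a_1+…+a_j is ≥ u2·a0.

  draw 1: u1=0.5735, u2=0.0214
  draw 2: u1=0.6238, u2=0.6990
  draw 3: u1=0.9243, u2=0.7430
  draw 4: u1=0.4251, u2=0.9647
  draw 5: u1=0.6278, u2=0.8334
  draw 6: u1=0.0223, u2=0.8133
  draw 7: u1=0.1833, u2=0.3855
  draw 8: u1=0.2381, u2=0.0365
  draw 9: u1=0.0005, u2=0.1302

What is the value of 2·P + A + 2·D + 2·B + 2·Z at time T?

Check how each reaction changes W = 2·P + A + 2·D + 2·B + 2·Z (weight of products minus weight of reactants):
R1: B -> 2 A: (1·2) − (2·1) = 2 − 2 = 0
R2: Z -> B: (2·1) − (2·1) = 2 − 2 = 0
R3: D -> Z: (2·1) − (2·1) = 2 − 2 = 0
Every reaction leaves W unchanged, so W is conserved and no simulation is needed: W(T) = W(0) = 2·6 + 6 + 2·2 + 2·8 + 2·8 = 54

Value at T = 54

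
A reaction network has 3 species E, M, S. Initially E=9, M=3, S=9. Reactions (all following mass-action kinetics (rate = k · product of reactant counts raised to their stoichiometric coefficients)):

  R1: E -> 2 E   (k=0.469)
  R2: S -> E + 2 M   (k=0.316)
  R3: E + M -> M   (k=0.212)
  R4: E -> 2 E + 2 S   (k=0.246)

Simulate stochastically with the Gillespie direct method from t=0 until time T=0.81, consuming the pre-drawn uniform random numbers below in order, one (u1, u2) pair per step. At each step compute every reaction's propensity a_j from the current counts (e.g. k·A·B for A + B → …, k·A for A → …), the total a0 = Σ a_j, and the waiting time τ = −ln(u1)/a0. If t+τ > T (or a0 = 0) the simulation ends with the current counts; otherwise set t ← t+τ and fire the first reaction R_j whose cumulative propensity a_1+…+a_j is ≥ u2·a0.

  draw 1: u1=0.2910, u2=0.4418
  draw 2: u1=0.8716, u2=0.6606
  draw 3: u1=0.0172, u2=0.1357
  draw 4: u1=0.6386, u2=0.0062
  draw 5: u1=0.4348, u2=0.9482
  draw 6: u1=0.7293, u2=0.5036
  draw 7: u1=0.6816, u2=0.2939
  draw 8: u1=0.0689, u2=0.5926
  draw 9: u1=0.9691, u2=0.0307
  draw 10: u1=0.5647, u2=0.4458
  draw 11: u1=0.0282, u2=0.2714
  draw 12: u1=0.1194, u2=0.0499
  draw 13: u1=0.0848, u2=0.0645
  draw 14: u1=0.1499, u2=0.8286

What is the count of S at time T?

S at T = 8

t=0.000: E=9 M=3 S=9
Draw 1: a1=4.221, a2=2.844, a3=5.724, a4=2.214, a0=15.003; τ=−ln(0.2910)/15.003=0.082 → t=0.082; u2·a0=0.4418·15.003=6.628; a1=4.221 < 6.628 ≤ a1+a2=7.065 → R2 fires; E=10 M=5 S=8
Draw 2: a1=4.690, a2=2.528, a3=10.600, a4=2.460, a0=20.278; τ=−ln(0.8716)/20.278=0.007 → t=0.089; u2·a0=0.6606·20.278=13.396; a1+a2=7.218 < 13.396 ≤ a1+…+a3=17.818 → R3 fires; E=9 M=5 S=8
Draw 3: a1=4.221, a2=2.528, a3=9.540, a4=2.214, a0=18.503; τ=−ln(0.0172)/18.503=0.220 → t=0.309; u2·a0=0.1357·18.503=2.511 ≤ a1=4.221 → R1 fires; E=10 M=5 S=8
Draw 4: a1=4.690, a2=2.528, a3=10.600, a4=2.460, a0=20.278; τ=−ln(0.6386)/20.278=0.022 → t=0.331; u2·a0=0.0062·20.278=0.126 ≤ a1=4.690 → R1 fires; E=11 M=5 S=8
Draw 5: a1=5.159, a2=2.528, a3=11.660, a4=2.706, a0=22.053; τ=−ln(0.4348)/22.053=0.038 → t=0.369; u2·a0=0.9482·22.053=20.911; a1+…+a3=19.347 < 20.911 ≤ a1+…+a4=22.053 → R4 fires; E=12 M=5 S=10
Draw 6: a1=5.628, a2=3.160, a3=12.720, a4=2.952, a0=24.460; τ=−ln(0.7293)/24.460=0.013 → t=0.381; u2·a0=0.5036·24.460=12.318; a1+a2=8.788 < 12.318 ≤ a1+…+a3=21.508 → R3 fires; E=11 M=5 S=10
Draw 7: a1=5.159, a2=3.160, a3=11.660, a4=2.706, a0=22.685; τ=−ln(0.6816)/22.685=0.017 → t=0.398; u2·a0=0.2939·22.685=6.667; a1=5.159 < 6.667 ≤ a1+a2=8.319 → R2 fires; E=12 M=7 S=9
Draw 8: a1=5.628, a2=2.844, a3=17.808, a4=2.952, a0=29.232; τ=−ln(0.0689)/29.232=0.092 → t=0.490; u2·a0=0.5926·29.232=17.323; a1+a2=8.472 < 17.323 ≤ a1+…+a3=26.280 → R3 fires; E=11 M=7 S=9
Draw 9: a1=5.159, a2=2.844, a3=16.324, a4=2.706, a0=27.033; τ=−ln(0.9691)/27.033=0.001 → t=0.491; u2·a0=0.0307·27.033=0.830 ≤ a1=5.159 → R1 fires; E=12 M=7 S=9
Draw 10: a1=5.628, a2=2.844, a3=17.808, a4=2.952, a0=29.232; τ=−ln(0.5647)/29.232=0.020 → t=0.511; u2·a0=0.4458·29.232=13.032; a1+a2=8.472 < 13.032 ≤ a1+…+a3=26.280 → R3 fires; E=11 M=7 S=9
Draw 11: a1=5.159, a2=2.844, a3=16.324, a4=2.706, a0=27.033; τ=−ln(0.0282)/27.033=0.132 → t=0.643; u2·a0=0.2714·27.033=7.337; a1=5.159 < 7.337 ≤ a1+a2=8.003 → R2 fires; E=12 M=9 S=8
Draw 12: a1=5.628, a2=2.528, a3=22.896, a4=2.952, a0=34.004; τ=−ln(0.1194)/34.004=0.063 → t=0.705; u2·a0=0.0499·34.004=1.697 ≤ a1=5.628 → R1 fires; E=13 M=9 S=8
Draw 13: a1=6.097, a2=2.528, a3=24.804, a4=3.198, a0=36.627; τ=−ln(0.0848)/36.627=0.067 → t=0.772; u2·a0=0.0645·36.627=2.362 ≤ a1=6.097 → R1 fires; E=14 M=9 S=8
Draw 14: a1=6.566, a2=2.528, a3=26.712, a4=3.444, a0=39.250; τ=−ln(0.1499)/39.250=0.048 → t=0.821 > T=0.81: stop.
Read off S at T=0.81: 8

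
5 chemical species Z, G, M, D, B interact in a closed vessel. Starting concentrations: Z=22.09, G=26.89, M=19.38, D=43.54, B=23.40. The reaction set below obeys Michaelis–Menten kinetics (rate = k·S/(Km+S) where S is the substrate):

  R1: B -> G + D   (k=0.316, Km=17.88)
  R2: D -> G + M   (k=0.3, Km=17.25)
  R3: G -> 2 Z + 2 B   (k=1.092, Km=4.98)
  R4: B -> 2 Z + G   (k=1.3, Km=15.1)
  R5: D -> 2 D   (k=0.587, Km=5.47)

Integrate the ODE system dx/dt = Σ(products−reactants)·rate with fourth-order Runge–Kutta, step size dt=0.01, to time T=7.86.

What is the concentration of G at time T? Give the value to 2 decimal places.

RK4 with dt=0.01: 786 steps to T=7.86. Trajectory (selected grid times):
t=0.00: Z=22.09 G=26.89 M=19.38 D=43.54 B=23.40
t=0.87: Z=25.08 G=27.12 M=19.57 D=43.96 B=24.16
t=1.75: Z=28.12 G=27.37 M=19.76 D=44.39 B=24.91
t=2.62: Z=31.14 G=27.62 M=19.95 D=44.82 B=25.65
t=3.49: Z=34.19 G=27.88 M=20.13 D=45.25 B=26.38
t=4.37: Z=37.28 G=28.16 M=20.33 D=45.69 B=27.12
t=5.24: Z=40.36 G=28.44 M=20.52 D=46.12 B=27.84
t=6.11: Z=43.45 G=28.72 M=20.71 D=46.56 B=28.55
t=6.99: Z=46.59 G=29.02 M=20.90 D=47.00 B=29.27
t=7.86: Z=49.71 G=29.32 M=21.09 D=47.44 B=29.97
Read off G at T=7.86: 29.32

G at T = 29.32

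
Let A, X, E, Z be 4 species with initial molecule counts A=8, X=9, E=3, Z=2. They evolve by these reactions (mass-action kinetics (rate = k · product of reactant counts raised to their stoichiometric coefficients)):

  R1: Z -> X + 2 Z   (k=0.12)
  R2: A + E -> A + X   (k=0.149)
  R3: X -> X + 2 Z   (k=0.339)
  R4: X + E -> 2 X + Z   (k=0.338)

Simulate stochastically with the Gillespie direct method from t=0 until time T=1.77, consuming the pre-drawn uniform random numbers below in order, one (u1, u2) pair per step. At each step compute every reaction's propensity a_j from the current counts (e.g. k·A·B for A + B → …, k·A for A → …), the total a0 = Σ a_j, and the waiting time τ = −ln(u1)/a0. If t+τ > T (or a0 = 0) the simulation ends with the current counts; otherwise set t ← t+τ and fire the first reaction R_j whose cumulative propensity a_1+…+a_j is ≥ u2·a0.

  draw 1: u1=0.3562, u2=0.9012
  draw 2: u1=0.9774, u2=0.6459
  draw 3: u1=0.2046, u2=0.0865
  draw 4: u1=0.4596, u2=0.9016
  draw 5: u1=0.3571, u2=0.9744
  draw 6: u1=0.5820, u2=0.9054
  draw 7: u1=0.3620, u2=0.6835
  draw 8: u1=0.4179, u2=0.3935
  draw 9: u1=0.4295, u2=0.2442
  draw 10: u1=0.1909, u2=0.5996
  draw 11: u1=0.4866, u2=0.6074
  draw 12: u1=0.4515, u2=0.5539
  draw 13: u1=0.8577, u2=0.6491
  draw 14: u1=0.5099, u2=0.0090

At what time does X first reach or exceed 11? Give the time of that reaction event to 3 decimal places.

t=0.000: A=8 X=9 E=3 Z=2
Draw 1: a1=0.240, a2=3.576, a3=3.051, a4=9.126, a0=15.993; τ=−ln(0.3562)/15.993=0.065 → t=0.065; u2·a0=0.9012·15.993=14.413; a1+…+a3=6.867 < 14.413 ≤ a1+…+a4=15.993 → R4 fires; A=8 X=10 E=2 Z=3
Draw 2: a1=0.360, a2=2.384, a3=3.390, a4=6.760, a0=12.894; τ=−ln(0.9774)/12.894=0.002 → t=0.066; u2·a0=0.6459·12.894=8.328; a1+…+a3=6.134 < 8.328 ≤ a1+…+a4=12.894 → R4 fires; A=8 X=11 E=1 Z=4
Draw 3: a1=0.480, a2=1.192, a3=3.729, a4=3.718, a0=9.119; τ=−ln(0.2046)/9.119=0.174 → t=0.240; u2·a0=0.0865·9.119=0.789; a1=0.480 < 0.789 ≤ a1+a2=1.672 → R2 fires; A=8 X=12 E=0 Z=4
Draw 4: a1=0.480, a2=0.000, a3=4.068, a4=0.000, a0=4.548; τ=−ln(0.4596)/4.548=0.171 → t=0.411; u2·a0=0.9016·4.548=4.100; a1+a2=0.480 < 4.100 ≤ a1+…+a3=4.548 → R3 fires; A=8 X=12 E=0 Z=6
Draw 5: a1=0.720, a2=0.000, a3=4.068, a4=0.000, a0=4.788; τ=−ln(0.3571)/4.788=0.215 → t=0.626; u2·a0=0.9744·4.788=4.665; a1+a2=0.720 < 4.665 ≤ a1+…+a3=4.788 → R3 fires; A=8 X=12 E=0 Z=8
Draw 6: a1=0.960, a2=0.000, a3=4.068, a4=0.000, a0=5.028; τ=−ln(0.5820)/5.028=0.108 → t=0.734; u2·a0=0.9054·5.028=4.552; a1+a2=0.960 < 4.552 ≤ a1+…+a3=5.028 → R3 fires; A=8 X=12 E=0 Z=10
Draw 7: a1=1.200, a2=0.000, a3=4.068, a4=0.000, a0=5.268; τ=−ln(0.3620)/5.268=0.193 → t=0.927; u2·a0=0.6835·5.268=3.601; a1+a2=1.200 < 3.601 ≤ a1+…+a3=5.268 → R3 fires; A=8 X=12 E=0 Z=12
Draw 8: a1=1.440, a2=0.000, a3=4.068, a4=0.000, a0=5.508; τ=−ln(0.4179)/5.508=0.158 → t=1.085; u2·a0=0.3935·5.508=2.167; a1+a2=1.440 < 2.167 ≤ a1+…+a3=5.508 → R3 fires; A=8 X=12 E=0 Z=14
Draw 9: a1=1.680, a2=0.000, a3=4.068, a4=0.000, a0=5.748; τ=−ln(0.4295)/5.748=0.147 → t=1.232; u2·a0=0.2442·5.748=1.404 ≤ a1=1.680 → R1 fires; A=8 X=13 E=0 Z=15
Draw 10: a1=1.800, a2=0.000, a3=4.407, a4=0.000, a0=6.207; τ=−ln(0.1909)/6.207=0.267 → t=1.499; u2·a0=0.5996·6.207=3.722; a1+a2=1.800 < 3.722 ≤ a1+…+a3=6.207 → R3 fires; A=8 X=13 E=0 Z=17
Draw 11: a1=2.040, a2=0.000, a3=4.407, a4=0.000, a0=6.447; τ=−ln(0.4866)/6.447=0.112 → t=1.611; u2·a0=0.6074·6.447=3.916; a1+a2=2.040 < 3.916 ≤ a1+…+a3=6.447 → R3 fires; A=8 X=13 E=0 Z=19
Draw 12: a1=2.280, a2=0.000, a3=4.407, a4=0.000, a0=6.687; τ=−ln(0.4515)/6.687=0.119 → t=1.730; u2·a0=0.5539·6.687=3.704; a1+a2=2.280 < 3.704 ≤ a1+…+a3=6.687 → R3 fires; A=8 X=13 E=0 Z=21
Draw 13: a1=2.520, a2=0.000, a3=4.407, a4=0.000, a0=6.927; τ=−ln(0.8577)/6.927=0.022 → t=1.752; u2·a0=0.6491·6.927=4.496; a1+a2=2.520 < 4.496 ≤ a1+…+a3=6.927 → R3 fires; A=8 X=13 E=0 Z=23
Draw 14: a1=2.760, a2=0.000, a3=4.407, a4=0.000, a0=7.167; τ=−ln(0.5099)/7.167=0.094 → t=1.846 > T=1.77: stop.
X first becomes ≥ 11 when it reaches 11 at the event at t=0.066.

Threshold first reached at t = 0.066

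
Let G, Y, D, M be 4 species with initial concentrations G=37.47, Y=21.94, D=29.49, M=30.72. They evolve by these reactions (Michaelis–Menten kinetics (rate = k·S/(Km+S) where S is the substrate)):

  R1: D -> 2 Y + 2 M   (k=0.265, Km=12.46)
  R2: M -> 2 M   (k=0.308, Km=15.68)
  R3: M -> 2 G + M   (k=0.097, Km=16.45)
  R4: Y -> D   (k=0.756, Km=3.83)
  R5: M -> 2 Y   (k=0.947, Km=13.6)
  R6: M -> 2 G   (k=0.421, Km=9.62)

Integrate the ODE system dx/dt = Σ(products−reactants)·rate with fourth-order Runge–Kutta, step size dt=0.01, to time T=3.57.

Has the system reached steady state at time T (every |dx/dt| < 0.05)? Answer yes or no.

Steady state at T: no

RK4 with dt=0.01: 357 steps to T=3.57. Trajectory (selected grid times):
t=0.00: G=37.47 Y=21.94 D=29.49 M=30.72
t=0.40: G=37.78 Y=22.36 D=29.67 M=30.56
t=0.79: G=38.08 Y=22.76 D=29.85 M=30.40
t=1.19: G=38.38 Y=23.17 D=30.04 M=30.25
t=1.59: G=38.69 Y=23.59 D=30.22 M=30.09
t=1.98: G=38.98 Y=23.99 D=30.40 M=29.94
t=2.38: G=39.29 Y=24.40 D=30.59 M=29.78
t=2.78: G=39.59 Y=24.81 D=30.77 M=29.62
t=3.17: G=39.89 Y=25.20 D=30.96 M=29.47
t=3.57: G=40.19 Y=25.61 D=31.14 M=29.32
Rates at T: R1=0.1893, R2=0.2007, R3=0.0621, R4=0.6576, R5=0.6469, R6=0.3170
dx/dt at T (Σ net stoichiometry × rate): G=+0.7583, Y=+1.0147, D=+0.4684, M=-0.3847
Largest |dx/dt| is |+1.0147| (Y) ≥ 0.05 → not steady.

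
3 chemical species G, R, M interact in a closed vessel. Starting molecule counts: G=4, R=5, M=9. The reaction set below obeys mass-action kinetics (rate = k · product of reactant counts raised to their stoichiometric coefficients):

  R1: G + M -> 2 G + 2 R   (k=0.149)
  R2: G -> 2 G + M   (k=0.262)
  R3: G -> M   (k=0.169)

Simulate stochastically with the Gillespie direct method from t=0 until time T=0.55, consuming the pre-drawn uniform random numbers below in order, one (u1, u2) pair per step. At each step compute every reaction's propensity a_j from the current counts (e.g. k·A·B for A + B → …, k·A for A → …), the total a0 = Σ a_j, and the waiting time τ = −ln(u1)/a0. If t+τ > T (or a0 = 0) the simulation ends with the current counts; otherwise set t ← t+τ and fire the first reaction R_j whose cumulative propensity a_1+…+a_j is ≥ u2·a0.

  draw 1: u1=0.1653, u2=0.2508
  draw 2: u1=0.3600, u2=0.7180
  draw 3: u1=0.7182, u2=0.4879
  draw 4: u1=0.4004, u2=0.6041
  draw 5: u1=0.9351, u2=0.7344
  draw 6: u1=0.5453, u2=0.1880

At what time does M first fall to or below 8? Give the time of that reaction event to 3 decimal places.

Threshold first reached at t = 0.254

t=0.000: G=4 R=5 M=9
Draw 1: a1=5.364, a2=1.048, a3=0.676, a0=7.088; τ=−ln(0.1653)/7.088=0.254 → t=0.254; u2·a0=0.2508·7.088=1.778 ≤ a1=5.364 → R1 fires; G=5 R=7 M=8
Draw 2: a1=5.960, a2=1.310, a3=0.845, a0=8.115; τ=−ln(0.3600)/8.115=0.126 → t=0.380; u2·a0=0.7180·8.115=5.827 ≤ a1=5.960 → R1 fires; G=6 R=9 M=7
Draw 3: a1=6.258, a2=1.572, a3=1.014, a0=8.844; τ=−ln(0.7182)/8.844=0.037 → t=0.417; u2·a0=0.4879·8.844=4.315 ≤ a1=6.258 → R1 fires; G=7 R=11 M=6
Draw 4: a1=6.258, a2=1.834, a3=1.183, a0=9.275; τ=−ln(0.4004)/9.275=0.099 → t=0.516; u2·a0=0.6041·9.275=5.603 ≤ a1=6.258 → R1 fires; G=8 R=13 M=5
Draw 5: a1=5.960, a2=2.096, a3=1.352, a0=9.408; τ=−ln(0.9351)/9.408=0.007 → t=0.523; u2·a0=0.7344·9.408=6.909; a1=5.960 < 6.909 ≤ a1+a2=8.056 → R2 fires; G=9 R=13 M=6
Draw 6: a1=8.046, a2=2.358, a3=1.521, a0=11.925; τ=−ln(0.5453)/11.925=0.051 → t=0.574 > T=0.55: stop.
M first becomes ≤ 8 when it reaches 8 at the event at t=0.254.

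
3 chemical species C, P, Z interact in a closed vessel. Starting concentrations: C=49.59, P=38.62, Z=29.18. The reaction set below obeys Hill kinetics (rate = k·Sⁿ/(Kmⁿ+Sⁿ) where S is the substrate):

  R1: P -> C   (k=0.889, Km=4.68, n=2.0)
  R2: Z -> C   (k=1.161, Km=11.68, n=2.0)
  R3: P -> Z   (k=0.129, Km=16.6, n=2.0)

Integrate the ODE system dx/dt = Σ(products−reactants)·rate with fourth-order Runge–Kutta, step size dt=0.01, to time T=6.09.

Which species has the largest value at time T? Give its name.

RK4 with dt=0.01: 609 steps to T=6.09. Trajectory (selected grid times):
t=0.00: C=49.59 P=38.62 Z=29.18
t=0.68: C=50.86 P=37.95 Z=28.58
t=1.35: C=52.12 P=37.29 Z=27.98
t=2.03: C=53.38 P=36.62 Z=27.39
t=2.71: C=54.64 P=35.96 Z=26.79
t=3.38: C=55.88 P=35.30 Z=26.21
t=4.06: C=57.13 P=34.63 Z=25.63
t=4.74: C=58.37 P=33.97 Z=25.05
t=5.41: C=59.59 P=33.32 Z=24.48
t=6.09: C=60.83 P=32.65 Z=23.91
At T=6.09: C=60.83 P=32.65 Z=23.91; the largest is C.

Dominant species at T: C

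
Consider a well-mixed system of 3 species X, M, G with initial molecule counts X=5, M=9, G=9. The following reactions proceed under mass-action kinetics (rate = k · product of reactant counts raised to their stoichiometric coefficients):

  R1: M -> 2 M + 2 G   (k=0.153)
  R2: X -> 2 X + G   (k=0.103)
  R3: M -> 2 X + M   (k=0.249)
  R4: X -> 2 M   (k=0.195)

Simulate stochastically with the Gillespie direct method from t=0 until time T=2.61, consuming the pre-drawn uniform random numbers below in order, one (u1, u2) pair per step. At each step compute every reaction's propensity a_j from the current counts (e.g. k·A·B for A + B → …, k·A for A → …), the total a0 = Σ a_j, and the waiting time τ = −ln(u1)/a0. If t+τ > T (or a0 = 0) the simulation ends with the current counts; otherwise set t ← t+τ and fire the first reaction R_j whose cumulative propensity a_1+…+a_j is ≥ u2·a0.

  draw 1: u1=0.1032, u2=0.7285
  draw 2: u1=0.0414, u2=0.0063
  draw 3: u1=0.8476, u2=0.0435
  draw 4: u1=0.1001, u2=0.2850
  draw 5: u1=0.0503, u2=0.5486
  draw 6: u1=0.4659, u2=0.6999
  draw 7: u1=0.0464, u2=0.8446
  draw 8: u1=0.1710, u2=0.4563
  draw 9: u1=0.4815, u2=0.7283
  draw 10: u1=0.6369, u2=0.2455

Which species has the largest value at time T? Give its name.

Dominant species at T: M

t=0.000: X=5 M=9 G=9
Draw 1: a1=1.377, a2=0.515, a3=2.241, a4=0.975, a0=5.108; τ=−ln(0.1032)/5.108=0.445 → t=0.445; u2·a0=0.7285·5.108=3.721; a1+a2=1.892 < 3.721 ≤ a1+…+a3=4.133 → R3 fires; X=7 M=9 G=9
Draw 2: a1=1.377, a2=0.721, a3=2.241, a4=1.365, a0=5.704; τ=−ln(0.0414)/5.704=0.558 → t=1.003; u2·a0=0.0063·5.704=0.036 ≤ a1=1.377 → R1 fires; X=7 M=10 G=11
Draw 3: a1=1.530, a2=0.721, a3=2.490, a4=1.365, a0=6.106; τ=−ln(0.8476)/6.106=0.027 → t=1.030; u2·a0=0.0435·6.106=0.266 ≤ a1=1.530 → R1 fires; X=7 M=11 G=13
Draw 4: a1=1.683, a2=0.721, a3=2.739, a4=1.365, a0=6.508; τ=−ln(0.1001)/6.508=0.354 → t=1.384; u2·a0=0.2850·6.508=1.855; a1=1.683 < 1.855 ≤ a1+a2=2.404 → R2 fires; X=8 M=11 G=14
Draw 5: a1=1.683, a2=0.824, a3=2.739, a4=1.560, a0=6.806; τ=−ln(0.0503)/6.806=0.439 → t=1.823; u2·a0=0.5486·6.806=3.734; a1+a2=2.507 < 3.734 ≤ a1+…+a3=5.246 → R3 fires; X=10 M=11 G=14
Draw 6: a1=1.683, a2=1.030, a3=2.739, a4=1.950, a0=7.402; τ=−ln(0.4659)/7.402=0.103 → t=1.926; u2·a0=0.6999·7.402=5.181; a1+a2=2.713 < 5.181 ≤ a1+…+a3=5.452 → R3 fires; X=12 M=11 G=14
Draw 7: a1=1.683, a2=1.236, a3=2.739, a4=2.340, a0=7.998; τ=−ln(0.0464)/7.998=0.384 → t=2.310; u2·a0=0.8446·7.998=6.755; a1+…+a3=5.658 < 6.755 ≤ a1+…+a4=7.998 → R4 fires; X=11 M=13 G=14
Draw 8: a1=1.989, a2=1.133, a3=3.237, a4=2.145, a0=8.504; τ=−ln(0.1710)/8.504=0.208 → t=2.518; u2·a0=0.4563·8.504=3.880; a1+a2=3.122 < 3.880 ≤ a1+…+a3=6.359 → R3 fires; X=13 M=13 G=14
Draw 9: a1=1.989, a2=1.339, a3=3.237, a4=2.535, a0=9.100; τ=−ln(0.4815)/9.100=0.080 → t=2.598; u2·a0=0.7283·9.100=6.628; a1+…+a3=6.565 < 6.628 ≤ a1+…+a4=9.100 → R4 fires; X=12 M=15 G=14
Draw 10: a1=2.295, a2=1.236, a3=3.735, a4=2.340, a0=9.606; τ=−ln(0.6369)/9.606=0.047 → t=2.645 > T=2.61: stop.
At T=2.61: X=12 M=15 G=14; the largest is M.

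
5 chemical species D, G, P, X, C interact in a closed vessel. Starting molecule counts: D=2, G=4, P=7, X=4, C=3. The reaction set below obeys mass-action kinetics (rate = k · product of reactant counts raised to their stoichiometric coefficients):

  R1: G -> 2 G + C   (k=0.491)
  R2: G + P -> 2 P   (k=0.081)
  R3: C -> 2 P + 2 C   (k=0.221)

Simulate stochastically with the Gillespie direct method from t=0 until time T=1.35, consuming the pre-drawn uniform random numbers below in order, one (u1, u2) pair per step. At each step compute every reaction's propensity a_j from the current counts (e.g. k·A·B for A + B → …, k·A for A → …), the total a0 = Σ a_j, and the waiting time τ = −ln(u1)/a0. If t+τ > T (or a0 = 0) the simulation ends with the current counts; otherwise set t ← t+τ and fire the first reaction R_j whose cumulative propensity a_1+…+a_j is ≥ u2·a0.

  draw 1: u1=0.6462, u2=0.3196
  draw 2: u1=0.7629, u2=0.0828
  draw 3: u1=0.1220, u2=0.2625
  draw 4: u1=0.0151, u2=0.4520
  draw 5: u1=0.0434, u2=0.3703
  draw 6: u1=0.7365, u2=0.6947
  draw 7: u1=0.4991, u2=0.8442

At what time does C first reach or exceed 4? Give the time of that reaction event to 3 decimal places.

Threshold first reached at t = 0.089

t=0.000: D=2 G=4 P=7 X=4 C=3
Draw 1: a1=1.964, a2=2.268, a3=0.663, a0=4.895; τ=−ln(0.6462)/4.895=0.089 → t=0.089; u2·a0=0.3196·4.895=1.564 ≤ a1=1.964 → R1 fires; D=2 G=5 P=7 X=4 C=4
Draw 2: a1=2.455, a2=2.835, a3=0.884, a0=6.174; τ=−ln(0.7629)/6.174=0.044 → t=0.133; u2·a0=0.0828·6.174=0.511 ≤ a1=2.455 → R1 fires; D=2 G=6 P=7 X=4 C=5
Draw 3: a1=2.946, a2=3.402, a3=1.105, a0=7.453; τ=−ln(0.1220)/7.453=0.282 → t=0.415; u2·a0=0.2625·7.453=1.956 ≤ a1=2.946 → R1 fires; D=2 G=7 P=7 X=4 C=6
Draw 4: a1=3.437, a2=3.969, a3=1.326, a0=8.732; τ=−ln(0.0151)/8.732=0.480 → t=0.895; u2·a0=0.4520·8.732=3.947; a1=3.437 < 3.947 ≤ a1+a2=7.406 → R2 fires; D=2 G=6 P=8 X=4 C=6
Draw 5: a1=2.946, a2=3.888, a3=1.326, a0=8.160; τ=−ln(0.0434)/8.160=0.384 → t=1.280; u2·a0=0.3703·8.160=3.022; a1=2.946 < 3.022 ≤ a1+a2=6.834 → R2 fires; D=2 G=5 P=9 X=4 C=6
Draw 6: a1=2.455, a2=3.645, a3=1.326, a0=7.426; τ=−ln(0.7365)/7.426=0.041 → t=1.321; u2·a0=0.6947·7.426=5.159; a1=2.455 < 5.159 ≤ a1+a2=6.100 → R2 fires; D=2 G=4 P=10 X=4 C=6
Draw 7: a1=1.964, a2=3.240, a3=1.326, a0=6.530; τ=−ln(0.4991)/6.530=0.106 → t=1.428 > T=1.35: stop.
C first becomes ≥ 4 when it reaches 4 at the event at t=0.089.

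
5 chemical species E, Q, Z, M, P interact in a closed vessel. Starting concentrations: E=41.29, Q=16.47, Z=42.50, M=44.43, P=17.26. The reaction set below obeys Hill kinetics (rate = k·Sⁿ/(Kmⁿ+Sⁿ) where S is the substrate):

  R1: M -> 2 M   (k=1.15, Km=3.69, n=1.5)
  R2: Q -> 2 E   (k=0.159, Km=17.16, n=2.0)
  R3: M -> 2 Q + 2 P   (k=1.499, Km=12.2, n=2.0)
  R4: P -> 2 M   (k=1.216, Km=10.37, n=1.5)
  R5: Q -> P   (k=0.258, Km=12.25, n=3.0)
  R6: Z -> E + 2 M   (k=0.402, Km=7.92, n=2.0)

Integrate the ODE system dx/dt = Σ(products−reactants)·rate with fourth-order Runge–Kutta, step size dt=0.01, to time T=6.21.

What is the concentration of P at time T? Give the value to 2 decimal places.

P at T = 30.44

RK4 with dt=0.01: 621 steps to T=6.21. Trajectory (selected grid times):
t=0.00: E=41.29 Q=16.47 Z=42.50 M=44.43 P=17.26
t=0.69: E=41.67 Q=18.21 Z=42.23 M=45.94 P=18.74
t=1.38: E=42.06 Q=19.95 Z=41.96 M=47.50 P=20.21
t=2.07: E=42.46 Q=21.68 Z=41.70 M=49.08 P=21.68
t=2.76: E=42.86 Q=23.41 Z=41.43 M=50.69 P=23.15
t=3.45: E=43.28 Q=25.13 Z=41.16 M=52.33 P=24.61
t=4.14: E=43.70 Q=26.86 Z=40.89 M=54.00 P=26.07
t=4.83: E=44.12 Q=28.59 Z=40.63 M=55.68 P=27.53
t=5.52: E=44.55 Q=30.32 Z=40.36 M=57.38 P=28.99
t=6.21: E=44.99 Q=32.05 Z=40.09 M=59.09 P=30.44
Read off P at T=6.21: 30.44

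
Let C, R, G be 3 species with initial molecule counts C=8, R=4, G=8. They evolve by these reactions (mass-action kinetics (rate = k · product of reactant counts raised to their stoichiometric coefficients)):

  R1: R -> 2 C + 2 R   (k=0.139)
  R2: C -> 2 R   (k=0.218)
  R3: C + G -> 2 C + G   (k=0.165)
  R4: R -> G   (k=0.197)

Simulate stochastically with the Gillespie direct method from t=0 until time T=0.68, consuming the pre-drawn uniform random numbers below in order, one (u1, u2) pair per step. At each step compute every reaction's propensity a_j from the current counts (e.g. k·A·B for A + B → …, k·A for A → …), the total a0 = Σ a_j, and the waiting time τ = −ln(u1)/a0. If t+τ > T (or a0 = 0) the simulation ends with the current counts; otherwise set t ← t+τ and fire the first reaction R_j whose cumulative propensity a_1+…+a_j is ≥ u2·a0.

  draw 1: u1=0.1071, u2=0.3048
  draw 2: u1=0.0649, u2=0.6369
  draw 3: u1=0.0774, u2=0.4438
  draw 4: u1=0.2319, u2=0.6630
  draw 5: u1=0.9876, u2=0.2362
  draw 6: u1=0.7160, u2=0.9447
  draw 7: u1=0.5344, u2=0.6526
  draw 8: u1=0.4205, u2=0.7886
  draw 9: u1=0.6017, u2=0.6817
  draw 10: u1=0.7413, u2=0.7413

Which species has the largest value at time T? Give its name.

t=0.000: C=8 R=4 G=8
Draw 1: a1=0.556, a2=1.744, a3=10.560, a4=0.788, a0=13.648; τ=−ln(0.1071)/13.648=0.164 → t=0.164; u2·a0=0.3048·13.648=4.160; a1+a2=2.300 < 4.160 ≤ a1+…+a3=12.860 → R3 fires; C=9 R=4 G=8
Draw 2: a1=0.556, a2=1.962, a3=11.880, a4=0.788, a0=15.186; τ=−ln(0.0649)/15.186=0.180 → t=0.344; u2·a0=0.6369·15.186=9.672; a1+a2=2.518 < 9.672 ≤ a1+…+a3=14.398 → R3 fires; C=10 R=4 G=8
Draw 3: a1=0.556, a2=2.180, a3=13.200, a4=0.788, a0=16.724; τ=−ln(0.0774)/16.724=0.153 → t=0.497; u2·a0=0.4438·16.724=7.422; a1+a2=2.736 < 7.422 ≤ a1+…+a3=15.936 → R3 fires; C=11 R=4 G=8
Draw 4: a1=0.556, a2=2.398, a3=14.520, a4=0.788, a0=18.262; τ=−ln(0.2319)/18.262=0.080 → t=0.577; u2·a0=0.6630·18.262=12.108; a1+a2=2.954 < 12.108 ≤ a1+…+a3=17.474 → R3 fires; C=12 R=4 G=8
Draw 5: a1=0.556, a2=2.616, a3=15.840, a4=0.788, a0=19.800; τ=−ln(0.9876)/19.800=0.001 → t=0.577; u2·a0=0.2362·19.800=4.677; a1+a2=3.172 < 4.677 ≤ a1+…+a3=19.012 → R3 fires; C=13 R=4 G=8
Draw 6: a1=0.556, a2=2.834, a3=17.160, a4=0.788, a0=21.338; τ=−ln(0.7160)/21.338=0.016 → t=0.593; u2·a0=0.9447·21.338=20.158; a1+a2=3.390 < 20.158 ≤ a1+…+a3=20.550 → R3 fires; C=14 R=4 G=8
Draw 7: a1=0.556, a2=3.052, a3=18.480, a4=0.788, a0=22.876; τ=−ln(0.5344)/22.876=0.027 → t=0.620; u2·a0=0.6526·22.876=14.929; a1+a2=3.608 < 14.929 ≤ a1+…+a3=22.088 → R3 fires; C=15 R=4 G=8
Draw 8: a1=0.556, a2=3.270, a3=19.800, a4=0.788, a0=24.414; τ=−ln(0.4205)/24.414=0.035 → t=0.656; u2·a0=0.7886·24.414=19.253; a1+a2=3.826 < 19.253 ≤ a1+…+a3=23.626 → R3 fires; C=16 R=4 G=8
Draw 9: a1=0.556, a2=3.488, a3=21.120, a4=0.788, a0=25.952; τ=−ln(0.6017)/25.952=0.020 → t=0.676; u2·a0=0.6817·25.952=17.691; a1+a2=4.044 < 17.691 ≤ a1+…+a3=25.164 → R3 fires; C=17 R=4 G=8
Draw 10: a1=0.556, a2=3.706, a3=22.440, a4=0.788, a0=27.490; τ=−ln(0.7413)/27.490=0.011 → t=0.686 > T=0.68: stop.
At T=0.68: C=17 R=4 G=8; the largest is C.

Dominant species at T: C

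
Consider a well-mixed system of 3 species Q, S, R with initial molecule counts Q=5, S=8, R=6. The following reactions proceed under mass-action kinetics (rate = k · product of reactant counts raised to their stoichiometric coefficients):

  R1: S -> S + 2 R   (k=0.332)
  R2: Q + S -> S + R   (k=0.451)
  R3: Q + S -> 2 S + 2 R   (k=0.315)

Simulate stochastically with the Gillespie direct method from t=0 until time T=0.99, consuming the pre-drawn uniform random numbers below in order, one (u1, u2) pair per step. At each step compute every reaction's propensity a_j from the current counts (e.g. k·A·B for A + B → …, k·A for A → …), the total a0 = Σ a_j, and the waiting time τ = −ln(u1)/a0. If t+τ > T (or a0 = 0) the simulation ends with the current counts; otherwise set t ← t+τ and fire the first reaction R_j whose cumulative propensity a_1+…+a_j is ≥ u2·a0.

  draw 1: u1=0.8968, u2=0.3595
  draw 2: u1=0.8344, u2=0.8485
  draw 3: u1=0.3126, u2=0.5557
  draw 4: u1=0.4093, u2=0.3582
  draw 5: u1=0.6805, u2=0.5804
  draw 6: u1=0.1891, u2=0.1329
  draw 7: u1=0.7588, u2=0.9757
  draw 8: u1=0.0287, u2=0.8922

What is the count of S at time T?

S at T = 9

t=0.000: Q=5 S=8 R=6
Draw 1: a1=2.656, a2=18.040, a3=12.600, a0=33.296; τ=−ln(0.8968)/33.296=0.003 → t=0.003; u2·a0=0.3595·33.296=11.970; a1=2.656 < 11.970 ≤ a1+a2=20.696 → R2 fires; Q=4 S=8 R=7
Draw 2: a1=2.656, a2=14.432, a3=10.080, a0=27.168; τ=−ln(0.8344)/27.168=0.007 → t=0.010; u2·a0=0.8485·27.168=23.052; a1+a2=17.088 < 23.052 ≤ a1+…+a3=27.168 → R3 fires; Q=3 S=9 R=9
Draw 3: a1=2.988, a2=12.177, a3=8.505, a0=23.670; τ=−ln(0.3126)/23.670=0.049 → t=0.059; u2·a0=0.5557·23.670=13.153; a1=2.988 < 13.153 ≤ a1+a2=15.165 → R2 fires; Q=2 S=9 R=10
Draw 4: a1=2.988, a2=8.118, a3=5.670, a0=16.776; τ=−ln(0.4093)/16.776=0.053 → t=0.112; u2·a0=0.3582·16.776=6.009; a1=2.988 < 6.009 ≤ a1+a2=11.106 → R2 fires; Q=1 S=9 R=11
Draw 5: a1=2.988, a2=4.059, a3=2.835, a0=9.882; τ=−ln(0.6805)/9.882=0.039 → t=0.151; u2·a0=0.5804·9.882=5.736; a1=2.988 < 5.736 ≤ a1+a2=7.047 → R2 fires; Q=0 S=9 R=12
Draw 6: a1=2.988, a2=0.000, a3=0.000, a0=2.988; τ=−ln(0.1891)/2.988=0.557 → t=0.709; u2·a0=0.1329·2.988=0.397 ≤ a1=2.988 → R1 fires; Q=0 S=9 R=14
Draw 7: a1=2.988, a2=0.000, a3=0.000, a0=2.988; τ=−ln(0.7588)/2.988=0.092 → t=0.801; u2·a0=0.9757·2.988=2.915 ≤ a1=2.988 → R1 fires; Q=0 S=9 R=16
Draw 8: a1=2.988, a2=0.000, a3=0.000, a0=2.988; τ=−ln(0.0287)/2.988=1.188 → t=1.989 > T=0.99: stop.
Read off S at T=0.99: 9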